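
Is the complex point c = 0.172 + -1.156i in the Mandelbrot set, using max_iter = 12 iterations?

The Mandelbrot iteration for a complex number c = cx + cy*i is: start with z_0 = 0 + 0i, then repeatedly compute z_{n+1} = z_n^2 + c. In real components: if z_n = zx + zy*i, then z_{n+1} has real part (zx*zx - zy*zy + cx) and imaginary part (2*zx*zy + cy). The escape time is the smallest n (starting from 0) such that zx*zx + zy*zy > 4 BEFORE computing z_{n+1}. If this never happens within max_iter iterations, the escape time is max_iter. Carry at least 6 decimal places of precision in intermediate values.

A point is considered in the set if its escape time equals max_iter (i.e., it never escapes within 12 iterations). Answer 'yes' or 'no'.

Answer: no

Derivation:
z_0 = 0 + 0i, c = 0.1720 + -1.1560i
Iter 1: z = 0.1720 + -1.1560i, |z|^2 = 1.3659
Iter 2: z = -1.1348 + -1.5537i, |z|^2 = 3.7015
Iter 3: z = -0.9542 + 2.3700i, |z|^2 = 6.5276
Escaped at iteration 3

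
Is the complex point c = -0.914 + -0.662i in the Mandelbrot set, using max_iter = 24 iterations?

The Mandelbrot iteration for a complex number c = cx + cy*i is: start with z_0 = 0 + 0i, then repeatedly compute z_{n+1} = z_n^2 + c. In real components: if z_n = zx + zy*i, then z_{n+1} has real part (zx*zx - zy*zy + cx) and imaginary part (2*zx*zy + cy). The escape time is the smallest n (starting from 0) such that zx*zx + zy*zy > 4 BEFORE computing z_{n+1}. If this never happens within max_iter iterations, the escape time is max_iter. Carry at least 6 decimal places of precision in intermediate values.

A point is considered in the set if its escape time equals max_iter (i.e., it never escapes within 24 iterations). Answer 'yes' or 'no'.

z_0 = 0 + 0i, c = -0.9140 + -0.6620i
Iter 1: z = -0.9140 + -0.6620i, |z|^2 = 1.2736
Iter 2: z = -0.5168 + 0.5481i, |z|^2 = 0.5676
Iter 3: z = -0.9473 + -1.2286i, |z|^2 = 2.4069
Iter 4: z = -1.5261 + 1.6658i, |z|^2 = 5.1036
Escaped at iteration 4

Answer: no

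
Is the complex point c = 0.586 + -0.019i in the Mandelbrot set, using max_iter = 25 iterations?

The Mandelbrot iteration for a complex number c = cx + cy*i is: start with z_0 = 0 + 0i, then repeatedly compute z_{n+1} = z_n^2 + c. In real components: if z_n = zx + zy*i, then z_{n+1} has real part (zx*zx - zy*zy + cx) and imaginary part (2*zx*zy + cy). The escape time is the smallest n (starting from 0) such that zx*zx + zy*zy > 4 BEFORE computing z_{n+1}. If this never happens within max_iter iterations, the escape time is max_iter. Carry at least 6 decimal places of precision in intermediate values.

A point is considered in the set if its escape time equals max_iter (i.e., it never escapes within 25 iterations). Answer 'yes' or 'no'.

Answer: no

Derivation:
z_0 = 0 + 0i, c = 0.5860 + -0.0190i
Iter 1: z = 0.5860 + -0.0190i, |z|^2 = 0.3438
Iter 2: z = 0.9290 + -0.0413i, |z|^2 = 0.8648
Iter 3: z = 1.4474 + -0.0957i, |z|^2 = 2.1041
Iter 4: z = 2.6718 + -0.2960i, |z|^2 = 7.2262
Escaped at iteration 4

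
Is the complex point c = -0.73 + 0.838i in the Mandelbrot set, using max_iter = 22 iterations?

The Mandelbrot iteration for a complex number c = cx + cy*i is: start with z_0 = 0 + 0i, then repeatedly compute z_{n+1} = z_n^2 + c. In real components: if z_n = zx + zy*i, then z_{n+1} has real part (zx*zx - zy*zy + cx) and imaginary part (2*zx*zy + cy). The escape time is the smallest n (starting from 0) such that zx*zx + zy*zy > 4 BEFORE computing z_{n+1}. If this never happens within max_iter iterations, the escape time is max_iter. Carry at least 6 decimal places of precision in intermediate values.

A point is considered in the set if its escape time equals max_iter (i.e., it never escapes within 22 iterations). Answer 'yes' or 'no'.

z_0 = 0 + 0i, c = -0.7300 + 0.8380i
Iter 1: z = -0.7300 + 0.8380i, |z|^2 = 1.2351
Iter 2: z = -0.8993 + -0.3855i, |z|^2 = 0.9574
Iter 3: z = -0.0698 + 1.5314i, |z|^2 = 2.3499
Iter 4: z = -3.0702 + 0.6243i, |z|^2 = 9.8158
Escaped at iteration 4

Answer: no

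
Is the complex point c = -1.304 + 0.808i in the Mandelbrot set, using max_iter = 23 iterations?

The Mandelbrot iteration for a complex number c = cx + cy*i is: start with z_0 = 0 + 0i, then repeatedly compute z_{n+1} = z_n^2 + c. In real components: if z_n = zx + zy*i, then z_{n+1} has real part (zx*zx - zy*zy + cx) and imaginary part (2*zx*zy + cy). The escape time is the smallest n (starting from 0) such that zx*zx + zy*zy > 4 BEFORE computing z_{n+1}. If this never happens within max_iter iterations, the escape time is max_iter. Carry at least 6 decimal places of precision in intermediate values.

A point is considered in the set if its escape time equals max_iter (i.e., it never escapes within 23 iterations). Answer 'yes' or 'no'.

Answer: no

Derivation:
z_0 = 0 + 0i, c = -1.3040 + 0.8080i
Iter 1: z = -1.3040 + 0.8080i, |z|^2 = 2.3533
Iter 2: z = -0.2564 + -1.2993i, |z|^2 = 1.7539
Iter 3: z = -2.9263 + 1.4744i, |z|^2 = 10.7372
Escaped at iteration 3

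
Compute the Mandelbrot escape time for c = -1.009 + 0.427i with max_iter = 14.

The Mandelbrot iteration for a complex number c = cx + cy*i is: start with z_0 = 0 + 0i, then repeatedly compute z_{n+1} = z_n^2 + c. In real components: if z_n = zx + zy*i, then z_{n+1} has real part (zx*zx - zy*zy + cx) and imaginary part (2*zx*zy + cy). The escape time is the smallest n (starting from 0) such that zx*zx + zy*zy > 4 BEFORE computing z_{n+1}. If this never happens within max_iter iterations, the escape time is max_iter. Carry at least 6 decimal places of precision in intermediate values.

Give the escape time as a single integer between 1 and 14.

Answer: 6

Derivation:
z_0 = 0 + 0i, c = -1.0090 + 0.4270i
Iter 1: z = -1.0090 + 0.4270i, |z|^2 = 1.2004
Iter 2: z = -0.1732 + -0.4347i, |z|^2 = 0.2190
Iter 3: z = -1.1679 + 0.5776i, |z|^2 = 1.6977
Iter 4: z = 0.0214 + -0.9222i, |z|^2 = 0.8510
Iter 5: z = -1.8591 + 0.3875i, |z|^2 = 3.6063
Iter 6: z = 2.2970 + -1.0136i, |z|^2 = 6.3037
Escaped at iteration 6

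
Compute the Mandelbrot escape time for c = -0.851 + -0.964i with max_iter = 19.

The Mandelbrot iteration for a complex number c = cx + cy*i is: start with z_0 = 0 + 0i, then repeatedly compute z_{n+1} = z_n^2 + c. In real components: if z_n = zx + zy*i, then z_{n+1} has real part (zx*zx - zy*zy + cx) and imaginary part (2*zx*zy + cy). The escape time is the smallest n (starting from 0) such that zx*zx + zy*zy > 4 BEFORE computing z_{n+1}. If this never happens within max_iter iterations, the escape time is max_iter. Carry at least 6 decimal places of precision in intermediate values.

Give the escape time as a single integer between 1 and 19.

z_0 = 0 + 0i, c = -0.8510 + -0.9640i
Iter 1: z = -0.8510 + -0.9640i, |z|^2 = 1.6535
Iter 2: z = -1.0561 + 0.6767i, |z|^2 = 1.5733
Iter 3: z = -0.1936 + -2.3934i, |z|^2 = 5.7657
Escaped at iteration 3

Answer: 3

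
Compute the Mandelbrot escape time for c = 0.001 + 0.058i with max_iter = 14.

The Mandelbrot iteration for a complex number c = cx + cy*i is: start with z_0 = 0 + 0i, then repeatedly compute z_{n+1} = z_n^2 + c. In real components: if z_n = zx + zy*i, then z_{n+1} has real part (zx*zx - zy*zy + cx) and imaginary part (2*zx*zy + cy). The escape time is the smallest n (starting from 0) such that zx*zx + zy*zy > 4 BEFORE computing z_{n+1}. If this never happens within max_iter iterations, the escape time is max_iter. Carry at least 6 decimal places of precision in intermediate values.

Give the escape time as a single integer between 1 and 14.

Answer: 14

Derivation:
z_0 = 0 + 0i, c = 0.0010 + 0.0580i
Iter 1: z = 0.0010 + 0.0580i, |z|^2 = 0.0034
Iter 2: z = -0.0024 + 0.0581i, |z|^2 = 0.0034
Iter 3: z = -0.0024 + 0.0577i, |z|^2 = 0.0033
Iter 4: z = -0.0023 + 0.0577i, |z|^2 = 0.0033
Iter 5: z = -0.0023 + 0.0577i, |z|^2 = 0.0033
Iter 6: z = -0.0023 + 0.0577i, |z|^2 = 0.0033
Iter 7: z = -0.0023 + 0.0577i, |z|^2 = 0.0033
Iter 8: z = -0.0023 + 0.0577i, |z|^2 = 0.0033
Iter 9: z = -0.0023 + 0.0577i, |z|^2 = 0.0033
Iter 10: z = -0.0023 + 0.0577i, |z|^2 = 0.0033
Iter 11: z = -0.0023 + 0.0577i, |z|^2 = 0.0033
Iter 12: z = -0.0023 + 0.0577i, |z|^2 = 0.0033
Iter 13: z = -0.0023 + 0.0577i, |z|^2 = 0.0033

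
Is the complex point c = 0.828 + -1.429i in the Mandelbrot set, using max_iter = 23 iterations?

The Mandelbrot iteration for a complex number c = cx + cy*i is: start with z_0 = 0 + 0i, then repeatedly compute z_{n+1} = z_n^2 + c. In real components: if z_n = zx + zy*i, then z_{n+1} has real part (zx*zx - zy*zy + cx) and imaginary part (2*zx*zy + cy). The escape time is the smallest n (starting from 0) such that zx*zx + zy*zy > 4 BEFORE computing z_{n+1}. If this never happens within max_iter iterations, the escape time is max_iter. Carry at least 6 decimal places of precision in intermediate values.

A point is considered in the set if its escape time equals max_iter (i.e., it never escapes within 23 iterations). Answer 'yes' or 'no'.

z_0 = 0 + 0i, c = 0.8280 + -1.4290i
Iter 1: z = 0.8280 + -1.4290i, |z|^2 = 2.7276
Iter 2: z = -0.5285 + -3.7954i, |z|^2 = 14.6845
Escaped at iteration 2

Answer: no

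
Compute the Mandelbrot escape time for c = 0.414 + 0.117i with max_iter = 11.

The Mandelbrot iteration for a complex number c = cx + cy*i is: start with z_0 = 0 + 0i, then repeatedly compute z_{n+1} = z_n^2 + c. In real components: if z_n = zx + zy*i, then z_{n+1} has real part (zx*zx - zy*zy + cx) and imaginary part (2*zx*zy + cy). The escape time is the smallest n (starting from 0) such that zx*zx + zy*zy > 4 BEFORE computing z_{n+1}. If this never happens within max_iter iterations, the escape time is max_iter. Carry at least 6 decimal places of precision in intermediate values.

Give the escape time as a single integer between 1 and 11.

z_0 = 0 + 0i, c = 0.4140 + 0.1170i
Iter 1: z = 0.4140 + 0.1170i, |z|^2 = 0.1851
Iter 2: z = 0.5717 + 0.2139i, |z|^2 = 0.3726
Iter 3: z = 0.6951 + 0.3615i, |z|^2 = 0.6139
Iter 4: z = 0.7665 + 0.6196i, |z|^2 = 0.9714
Iter 5: z = 0.6175 + 1.0668i, |z|^2 = 1.5195
Iter 6: z = -0.3428 + 1.4346i, |z|^2 = 2.1755
Iter 7: z = -1.5265 + -0.8666i, |z|^2 = 3.0811
Iter 8: z = 1.9931 + 2.7626i, |z|^2 = 11.6046
Escaped at iteration 8

Answer: 8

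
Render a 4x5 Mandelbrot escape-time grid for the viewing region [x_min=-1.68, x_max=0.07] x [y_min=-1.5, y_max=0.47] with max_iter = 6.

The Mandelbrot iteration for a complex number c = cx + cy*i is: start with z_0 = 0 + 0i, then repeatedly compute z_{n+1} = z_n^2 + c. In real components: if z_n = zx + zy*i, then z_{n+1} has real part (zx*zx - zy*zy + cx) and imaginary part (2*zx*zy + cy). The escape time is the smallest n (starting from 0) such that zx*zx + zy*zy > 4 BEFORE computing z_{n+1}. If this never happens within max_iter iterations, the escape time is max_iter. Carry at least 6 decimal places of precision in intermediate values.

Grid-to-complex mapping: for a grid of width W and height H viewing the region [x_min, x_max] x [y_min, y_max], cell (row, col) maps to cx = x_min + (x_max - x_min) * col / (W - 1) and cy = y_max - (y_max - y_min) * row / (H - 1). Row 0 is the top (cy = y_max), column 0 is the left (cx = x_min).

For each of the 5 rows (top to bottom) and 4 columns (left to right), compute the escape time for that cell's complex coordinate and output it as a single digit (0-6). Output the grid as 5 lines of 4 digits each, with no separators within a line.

(row=0, col=0): c = -1.6800 + 0.4700i → escape time 3
(row=0, col=1): c = -1.0967 + 0.4700i → escape time 5
(row=0, col=2): c = -0.5133 + 0.4700i → escape time 6
(row=0, col=3): c = 0.0700 + 0.4700i → escape time 6
(row=1, col=0): c = -1.6800 + -0.0225i → escape time 6
(row=1, col=1): c = -1.0967 + -0.0225i → escape time 6
(row=1, col=2): c = -0.5133 + -0.0225i → escape time 6
(row=1, col=3): c = 0.0700 + -0.0225i → escape time 6
(row=2, col=0): c = -1.6800 + -0.5150i → escape time 3
(row=2, col=1): c = -1.0967 + -0.5150i → escape time 5
(row=2, col=2): c = -0.5133 + -0.5150i → escape time 6
(row=2, col=3): c = 0.0700 + -0.5150i → escape time 6
(row=3, col=0): c = -1.6800 + -1.0075i → escape time 2
(row=3, col=1): c = -1.0967 + -1.0075i → escape time 3
(row=3, col=2): c = -0.5133 + -1.0075i → escape time 4
(row=3, col=3): c = 0.0700 + -1.0075i → escape time 4
(row=4, col=0): c = -1.6800 + -1.5000i → escape time 1
(row=4, col=1): c = -1.0967 + -1.5000i → escape time 2
(row=4, col=2): c = -0.5133 + -1.5000i → escape time 2
(row=4, col=3): c = 0.0700 + -1.5000i → escape time 2

Answer: 3566
6666
3566
2344
1222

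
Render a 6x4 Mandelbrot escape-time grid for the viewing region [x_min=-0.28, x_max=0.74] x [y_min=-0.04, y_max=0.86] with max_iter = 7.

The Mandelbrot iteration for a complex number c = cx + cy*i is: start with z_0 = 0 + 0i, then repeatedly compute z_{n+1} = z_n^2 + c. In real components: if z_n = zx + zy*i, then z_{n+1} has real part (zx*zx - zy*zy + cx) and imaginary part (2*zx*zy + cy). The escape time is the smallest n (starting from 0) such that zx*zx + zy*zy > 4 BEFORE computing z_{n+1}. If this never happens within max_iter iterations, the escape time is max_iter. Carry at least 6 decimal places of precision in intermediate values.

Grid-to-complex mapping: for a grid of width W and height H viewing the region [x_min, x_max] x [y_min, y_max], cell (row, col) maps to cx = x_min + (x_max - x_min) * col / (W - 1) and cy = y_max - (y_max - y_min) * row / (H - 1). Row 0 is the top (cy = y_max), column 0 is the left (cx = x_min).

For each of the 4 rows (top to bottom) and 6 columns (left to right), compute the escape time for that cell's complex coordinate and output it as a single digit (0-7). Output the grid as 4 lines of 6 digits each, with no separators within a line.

(row=0, col=0): c = -0.2800 + 0.8600i → escape time 7
(row=0, col=1): c = -0.0760 + 0.8600i → escape time 7
(row=0, col=2): c = 0.1280 + 0.8600i → escape time 5
(row=0, col=3): c = 0.3320 + 0.8600i → escape time 4
(row=0, col=4): c = 0.5360 + 0.8600i → escape time 3
(row=0, col=5): c = 0.7400 + 0.8600i → escape time 2
(row=1, col=0): c = -0.2800 + 0.5600i → escape time 7
(row=1, col=1): c = -0.0760 + 0.5600i → escape time 7
(row=1, col=2): c = 0.1280 + 0.5600i → escape time 7
(row=1, col=3): c = 0.3320 + 0.5600i → escape time 7
(row=1, col=4): c = 0.5360 + 0.5600i → escape time 4
(row=1, col=5): c = 0.7400 + 0.5600i → escape time 3
(row=2, col=0): c = -0.2800 + 0.2600i → escape time 7
(row=2, col=1): c = -0.0760 + 0.2600i → escape time 7
(row=2, col=2): c = 0.1280 + 0.2600i → escape time 7
(row=2, col=3): c = 0.3320 + 0.2600i → escape time 7
(row=2, col=4): c = 0.5360 + 0.2600i → escape time 4
(row=2, col=5): c = 0.7400 + 0.2600i → escape time 3
(row=3, col=0): c = -0.2800 + -0.0400i → escape time 7
(row=3, col=1): c = -0.0760 + -0.0400i → escape time 7
(row=3, col=2): c = 0.1280 + -0.0400i → escape time 7
(row=3, col=3): c = 0.3320 + -0.0400i → escape time 7
(row=3, col=4): c = 0.5360 + -0.0400i → escape time 4
(row=3, col=5): c = 0.7400 + -0.0400i → escape time 3

Answer: 775432
777743
777743
777743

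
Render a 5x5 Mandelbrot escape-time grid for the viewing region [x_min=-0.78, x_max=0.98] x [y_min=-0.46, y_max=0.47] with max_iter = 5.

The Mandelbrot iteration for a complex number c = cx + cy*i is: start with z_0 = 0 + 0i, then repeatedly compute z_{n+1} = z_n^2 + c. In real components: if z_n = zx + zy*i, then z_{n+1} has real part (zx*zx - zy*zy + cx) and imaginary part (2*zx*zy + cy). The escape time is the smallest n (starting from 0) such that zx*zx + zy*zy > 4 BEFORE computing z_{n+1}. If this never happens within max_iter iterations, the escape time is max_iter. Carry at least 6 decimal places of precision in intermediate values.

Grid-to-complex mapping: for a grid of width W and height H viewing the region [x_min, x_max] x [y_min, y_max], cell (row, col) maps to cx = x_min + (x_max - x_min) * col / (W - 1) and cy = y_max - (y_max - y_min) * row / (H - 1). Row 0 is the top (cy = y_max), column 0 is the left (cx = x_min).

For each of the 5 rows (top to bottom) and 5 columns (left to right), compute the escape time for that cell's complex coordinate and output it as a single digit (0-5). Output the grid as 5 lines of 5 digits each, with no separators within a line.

Answer: 55542
55542
55543
55542
55542

Derivation:
(row=0, col=0): c = -0.7800 + 0.4700i → escape time 5
(row=0, col=1): c = -0.3400 + 0.4700i → escape time 5
(row=0, col=2): c = 0.1000 + 0.4700i → escape time 5
(row=0, col=3): c = 0.5400 + 0.4700i → escape time 4
(row=0, col=4): c = 0.9800 + 0.4700i → escape time 2
(row=1, col=0): c = -0.7800 + 0.2375i → escape time 5
(row=1, col=1): c = -0.3400 + 0.2375i → escape time 5
(row=1, col=2): c = 0.1000 + 0.2375i → escape time 5
(row=1, col=3): c = 0.5400 + 0.2375i → escape time 4
(row=1, col=4): c = 0.9800 + 0.2375i → escape time 2
(row=2, col=0): c = -0.7800 + 0.0050i → escape time 5
(row=2, col=1): c = -0.3400 + 0.0050i → escape time 5
(row=2, col=2): c = 0.1000 + 0.0050i → escape time 5
(row=2, col=3): c = 0.5400 + 0.0050i → escape time 4
(row=2, col=4): c = 0.9800 + 0.0050i → escape time 3
(row=3, col=0): c = -0.7800 + -0.2275i → escape time 5
(row=3, col=1): c = -0.3400 + -0.2275i → escape time 5
(row=3, col=2): c = 0.1000 + -0.2275i → escape time 5
(row=3, col=3): c = 0.5400 + -0.2275i → escape time 4
(row=3, col=4): c = 0.9800 + -0.2275i → escape time 2
(row=4, col=0): c = -0.7800 + -0.4600i → escape time 5
(row=4, col=1): c = -0.3400 + -0.4600i → escape time 5
(row=4, col=2): c = 0.1000 + -0.4600i → escape time 5
(row=4, col=3): c = 0.5400 + -0.4600i → escape time 4
(row=4, col=4): c = 0.9800 + -0.4600i → escape time 2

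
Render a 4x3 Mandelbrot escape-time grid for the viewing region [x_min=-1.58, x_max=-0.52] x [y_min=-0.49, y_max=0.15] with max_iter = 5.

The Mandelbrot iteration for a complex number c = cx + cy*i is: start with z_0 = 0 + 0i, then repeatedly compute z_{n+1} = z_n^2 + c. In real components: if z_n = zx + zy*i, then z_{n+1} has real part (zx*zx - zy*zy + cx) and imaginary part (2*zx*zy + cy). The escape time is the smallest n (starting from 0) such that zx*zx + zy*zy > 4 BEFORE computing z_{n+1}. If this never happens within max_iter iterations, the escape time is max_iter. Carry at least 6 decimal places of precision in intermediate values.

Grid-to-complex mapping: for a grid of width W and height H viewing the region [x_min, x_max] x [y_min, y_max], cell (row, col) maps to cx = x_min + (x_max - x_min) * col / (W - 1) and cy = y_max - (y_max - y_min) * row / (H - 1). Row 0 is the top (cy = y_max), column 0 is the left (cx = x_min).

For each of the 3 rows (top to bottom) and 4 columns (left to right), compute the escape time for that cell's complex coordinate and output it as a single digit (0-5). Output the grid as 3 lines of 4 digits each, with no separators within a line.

Answer: 5555
5555
3555

Derivation:
(row=0, col=0): c = -1.5800 + 0.1500i → escape time 5
(row=0, col=1): c = -1.2267 + 0.1500i → escape time 5
(row=0, col=2): c = -0.8733 + 0.1500i → escape time 5
(row=0, col=3): c = -0.5200 + 0.1500i → escape time 5
(row=1, col=0): c = -1.5800 + -0.1700i → escape time 5
(row=1, col=1): c = -1.2267 + -0.1700i → escape time 5
(row=1, col=2): c = -0.8733 + -0.1700i → escape time 5
(row=1, col=3): c = -0.5200 + -0.1700i → escape time 5
(row=2, col=0): c = -1.5800 + -0.4900i → escape time 3
(row=2, col=1): c = -1.2267 + -0.4900i → escape time 5
(row=2, col=2): c = -0.8733 + -0.4900i → escape time 5
(row=2, col=3): c = -0.5200 + -0.4900i → escape time 5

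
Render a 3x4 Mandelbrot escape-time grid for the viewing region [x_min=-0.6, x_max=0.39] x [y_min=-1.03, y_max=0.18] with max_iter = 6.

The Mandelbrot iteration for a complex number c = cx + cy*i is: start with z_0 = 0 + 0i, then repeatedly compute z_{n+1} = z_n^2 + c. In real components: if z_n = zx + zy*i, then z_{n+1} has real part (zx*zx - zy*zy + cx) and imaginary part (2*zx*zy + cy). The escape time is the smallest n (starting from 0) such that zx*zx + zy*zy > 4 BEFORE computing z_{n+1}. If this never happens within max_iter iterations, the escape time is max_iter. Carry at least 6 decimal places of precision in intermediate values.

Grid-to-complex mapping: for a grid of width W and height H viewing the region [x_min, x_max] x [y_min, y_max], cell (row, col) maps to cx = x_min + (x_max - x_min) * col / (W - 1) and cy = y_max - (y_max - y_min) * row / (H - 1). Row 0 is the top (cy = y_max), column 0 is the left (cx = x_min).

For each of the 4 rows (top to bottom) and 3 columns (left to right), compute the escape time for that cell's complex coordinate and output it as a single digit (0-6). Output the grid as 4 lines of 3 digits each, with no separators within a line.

(row=0, col=0): c = -0.6000 + 0.1800i → escape time 6
(row=0, col=1): c = -0.1050 + 0.1800i → escape time 6
(row=0, col=2): c = 0.3900 + 0.1800i → escape time 6
(row=1, col=0): c = -0.6000 + -0.2233i → escape time 6
(row=1, col=1): c = -0.1050 + -0.2233i → escape time 6
(row=1, col=2): c = 0.3900 + -0.2233i → escape time 6
(row=2, col=0): c = -0.6000 + -0.6267i → escape time 6
(row=2, col=1): c = -0.1050 + -0.6267i → escape time 6
(row=2, col=2): c = 0.3900 + -0.6267i → escape time 6
(row=3, col=0): c = -0.6000 + -1.0300i → escape time 4
(row=3, col=1): c = -0.1050 + -1.0300i → escape time 6
(row=3, col=2): c = 0.3900 + -1.0300i → escape time 3

Answer: 666
666
666
463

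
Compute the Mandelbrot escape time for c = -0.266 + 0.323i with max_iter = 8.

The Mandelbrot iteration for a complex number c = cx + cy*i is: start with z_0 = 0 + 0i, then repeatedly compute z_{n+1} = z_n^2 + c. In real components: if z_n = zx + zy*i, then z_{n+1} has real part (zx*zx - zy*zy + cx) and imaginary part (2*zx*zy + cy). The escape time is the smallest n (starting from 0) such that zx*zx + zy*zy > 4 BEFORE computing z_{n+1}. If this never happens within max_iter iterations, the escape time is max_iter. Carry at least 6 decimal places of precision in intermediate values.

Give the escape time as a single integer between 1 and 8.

z_0 = 0 + 0i, c = -0.2660 + 0.3230i
Iter 1: z = -0.2660 + 0.3230i, |z|^2 = 0.1751
Iter 2: z = -0.2996 + 0.1512i, |z|^2 = 0.1126
Iter 3: z = -0.1991 + 0.2324i, |z|^2 = 0.0937
Iter 4: z = -0.2804 + 0.2304i, |z|^2 = 0.1317
Iter 5: z = -0.2405 + 0.1938i, |z|^2 = 0.0954
Iter 6: z = -0.2457 + 0.2298i, |z|^2 = 0.1132
Iter 7: z = -0.2584 + 0.2101i, |z|^2 = 0.1109

Answer: 8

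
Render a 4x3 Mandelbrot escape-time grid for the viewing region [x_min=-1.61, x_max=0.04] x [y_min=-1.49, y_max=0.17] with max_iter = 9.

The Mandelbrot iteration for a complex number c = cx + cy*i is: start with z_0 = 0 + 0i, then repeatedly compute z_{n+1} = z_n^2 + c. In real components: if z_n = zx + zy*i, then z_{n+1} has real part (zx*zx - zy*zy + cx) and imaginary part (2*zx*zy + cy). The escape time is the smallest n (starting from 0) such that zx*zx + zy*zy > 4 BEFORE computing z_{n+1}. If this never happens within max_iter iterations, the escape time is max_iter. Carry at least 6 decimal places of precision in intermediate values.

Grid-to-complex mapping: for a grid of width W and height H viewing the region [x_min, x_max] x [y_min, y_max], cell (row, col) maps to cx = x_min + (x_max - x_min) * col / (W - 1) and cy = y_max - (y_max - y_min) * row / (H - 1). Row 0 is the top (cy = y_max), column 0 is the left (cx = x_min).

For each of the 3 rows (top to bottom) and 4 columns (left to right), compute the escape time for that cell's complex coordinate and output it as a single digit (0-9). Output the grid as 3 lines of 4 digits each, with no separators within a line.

Answer: 5999
3499
1222

Derivation:
(row=0, col=0): c = -1.6100 + 0.1700i → escape time 5
(row=0, col=1): c = -1.0600 + 0.1700i → escape time 9
(row=0, col=2): c = -0.5100 + 0.1700i → escape time 9
(row=0, col=3): c = 0.0400 + 0.1700i → escape time 9
(row=1, col=0): c = -1.6100 + -0.6600i → escape time 3
(row=1, col=1): c = -1.0600 + -0.6600i → escape time 4
(row=1, col=2): c = -0.5100 + -0.6600i → escape time 9
(row=1, col=3): c = 0.0400 + -0.6600i → escape time 9
(row=2, col=0): c = -1.6100 + -1.4900i → escape time 1
(row=2, col=1): c = -1.0600 + -1.4900i → escape time 2
(row=2, col=2): c = -0.5100 + -1.4900i → escape time 2
(row=2, col=3): c = 0.0400 + -1.4900i → escape time 2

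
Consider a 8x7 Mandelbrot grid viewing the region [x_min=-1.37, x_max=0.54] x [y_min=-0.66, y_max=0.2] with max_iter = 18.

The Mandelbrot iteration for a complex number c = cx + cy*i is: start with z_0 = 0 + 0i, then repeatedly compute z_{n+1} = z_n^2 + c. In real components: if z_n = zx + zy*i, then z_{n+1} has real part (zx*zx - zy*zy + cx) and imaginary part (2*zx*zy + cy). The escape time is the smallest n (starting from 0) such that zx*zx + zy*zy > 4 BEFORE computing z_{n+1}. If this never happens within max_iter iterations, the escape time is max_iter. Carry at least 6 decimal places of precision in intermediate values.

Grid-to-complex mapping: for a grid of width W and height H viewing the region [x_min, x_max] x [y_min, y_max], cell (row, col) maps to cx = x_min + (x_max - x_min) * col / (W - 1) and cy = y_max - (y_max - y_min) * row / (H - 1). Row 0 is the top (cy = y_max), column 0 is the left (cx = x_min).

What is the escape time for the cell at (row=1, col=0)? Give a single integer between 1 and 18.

z_0 = 0 + 0i, c = -1.3700 + 0.0567i
Iter 1: z = -1.3700 + 0.0567i, |z|^2 = 1.8801
Iter 2: z = 0.5037 + -0.0986i, |z|^2 = 0.2634
Iter 3: z = -1.1260 + -0.0427i, |z|^2 = 1.2697
Iter 4: z = -0.1039 + 0.1527i, |z|^2 = 0.0341
Iter 5: z = -1.3825 + 0.0249i, |z|^2 = 1.9120
Iter 6: z = 0.5408 + -0.0123i, |z|^2 = 0.2926
Iter 7: z = -1.0777 + 0.0434i, |z|^2 = 1.1633
Iter 8: z = -0.2104 + -0.0369i, |z|^2 = 0.0456
Iter 9: z = -1.3271 + 0.0722i, |z|^2 = 1.7664
Iter 10: z = 0.3859 + -0.1349i, |z|^2 = 0.1672
Iter 11: z = -1.2393 + -0.0475i, |z|^2 = 1.5380
Iter 12: z = 0.1635 + 0.1744i, |z|^2 = 0.0572
Iter 13: z = -1.3737 + 0.1137i, |z|^2 = 1.8999
Iter 14: z = 0.5040 + -0.2557i, |z|^2 = 0.3194
Iter 15: z = -1.1813 + -0.2011i, |z|^2 = 1.4360
Iter 16: z = -0.0149 + 0.5318i, |z|^2 = 0.2831
Iter 17: z = -1.6526 + 0.0408i, |z|^2 = 2.7328

Answer: 18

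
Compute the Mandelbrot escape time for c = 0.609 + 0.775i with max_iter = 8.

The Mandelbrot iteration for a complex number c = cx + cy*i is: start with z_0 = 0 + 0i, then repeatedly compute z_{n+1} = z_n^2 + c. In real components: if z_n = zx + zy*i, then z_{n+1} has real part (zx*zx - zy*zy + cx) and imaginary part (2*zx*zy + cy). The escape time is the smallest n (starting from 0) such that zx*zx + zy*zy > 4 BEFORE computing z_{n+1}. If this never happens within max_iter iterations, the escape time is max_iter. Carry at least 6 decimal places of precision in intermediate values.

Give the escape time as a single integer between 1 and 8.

z_0 = 0 + 0i, c = 0.6090 + 0.7750i
Iter 1: z = 0.6090 + 0.7750i, |z|^2 = 0.9715
Iter 2: z = 0.3793 + 1.7189i, |z|^2 = 3.0986
Iter 3: z = -2.2020 + 2.0788i, |z|^2 = 9.1702
Escaped at iteration 3

Answer: 3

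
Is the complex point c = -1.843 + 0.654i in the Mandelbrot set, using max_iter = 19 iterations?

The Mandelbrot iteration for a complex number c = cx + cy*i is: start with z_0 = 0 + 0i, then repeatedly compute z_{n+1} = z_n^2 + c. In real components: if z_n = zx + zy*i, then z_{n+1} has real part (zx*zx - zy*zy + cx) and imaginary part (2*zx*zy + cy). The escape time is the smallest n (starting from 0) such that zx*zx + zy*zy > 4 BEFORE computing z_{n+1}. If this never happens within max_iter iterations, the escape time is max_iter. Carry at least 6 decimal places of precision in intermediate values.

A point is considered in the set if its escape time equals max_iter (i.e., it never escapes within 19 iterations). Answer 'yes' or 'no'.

Answer: no

Derivation:
z_0 = 0 + 0i, c = -1.8430 + 0.6540i
Iter 1: z = -1.8430 + 0.6540i, |z|^2 = 3.8244
Iter 2: z = 1.1259 + -1.7566i, |z|^2 = 4.3535
Escaped at iteration 2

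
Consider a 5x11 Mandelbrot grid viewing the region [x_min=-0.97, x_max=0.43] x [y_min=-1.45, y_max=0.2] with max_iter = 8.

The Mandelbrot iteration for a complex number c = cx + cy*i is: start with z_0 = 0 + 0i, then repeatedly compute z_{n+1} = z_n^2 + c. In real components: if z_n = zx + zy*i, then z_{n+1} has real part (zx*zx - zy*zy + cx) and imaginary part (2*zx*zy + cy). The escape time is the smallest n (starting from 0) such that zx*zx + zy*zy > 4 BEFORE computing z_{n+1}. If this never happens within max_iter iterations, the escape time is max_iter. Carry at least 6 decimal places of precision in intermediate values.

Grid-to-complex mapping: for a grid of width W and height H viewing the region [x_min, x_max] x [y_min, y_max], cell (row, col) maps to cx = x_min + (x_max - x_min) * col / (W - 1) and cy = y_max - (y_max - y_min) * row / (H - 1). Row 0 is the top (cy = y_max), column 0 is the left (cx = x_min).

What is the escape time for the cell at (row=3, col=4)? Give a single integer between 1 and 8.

Answer: 8

Derivation:
z_0 = 0 + 0i, c = 0.4300 + -0.2950i
Iter 1: z = 0.4300 + -0.2950i, |z|^2 = 0.2719
Iter 2: z = 0.5279 + -0.5487i, |z|^2 = 0.5797
Iter 3: z = 0.4076 + -0.8743i, |z|^2 = 0.9305
Iter 4: z = -0.1683 + -1.0077i, |z|^2 = 1.0437
Iter 5: z = -0.5571 + 0.0441i, |z|^2 = 0.3123
Iter 6: z = 0.7384 + -0.3441i, |z|^2 = 0.6637
Iter 7: z = 0.8569 + -0.8033i, |z|^2 = 1.3794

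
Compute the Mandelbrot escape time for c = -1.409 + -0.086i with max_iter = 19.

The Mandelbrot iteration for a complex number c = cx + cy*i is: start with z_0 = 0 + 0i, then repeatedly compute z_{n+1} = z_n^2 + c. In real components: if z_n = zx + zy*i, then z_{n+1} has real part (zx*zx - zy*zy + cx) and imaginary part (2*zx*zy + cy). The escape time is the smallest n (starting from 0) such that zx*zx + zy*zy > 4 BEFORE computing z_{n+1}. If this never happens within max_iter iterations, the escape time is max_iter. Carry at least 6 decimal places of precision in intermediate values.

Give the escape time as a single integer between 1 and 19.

Answer: 11

Derivation:
z_0 = 0 + 0i, c = -1.4090 + -0.0860i
Iter 1: z = -1.4090 + -0.0860i, |z|^2 = 1.9927
Iter 2: z = 0.5689 + 0.1563i, |z|^2 = 0.3481
Iter 3: z = -1.1098 + 0.0919i, |z|^2 = 1.2401
Iter 4: z = -0.1858 + -0.2900i, |z|^2 = 0.1186
Iter 5: z = -1.4586 + 0.0217i, |z|^2 = 2.1279
Iter 6: z = 0.7180 + -0.1494i, |z|^2 = 0.5378
Iter 7: z = -0.9159 + -0.3005i, |z|^2 = 0.9291
Iter 8: z = -0.6605 + 0.4644i, |z|^2 = 0.6519
Iter 9: z = -1.1884 + -0.6995i, |z|^2 = 1.9015
Iter 10: z = -0.4860 + 1.5764i, |z|^2 = 2.7214
Iter 11: z = -3.6580 + -1.6182i, |z|^2 = 15.9997
Escaped at iteration 11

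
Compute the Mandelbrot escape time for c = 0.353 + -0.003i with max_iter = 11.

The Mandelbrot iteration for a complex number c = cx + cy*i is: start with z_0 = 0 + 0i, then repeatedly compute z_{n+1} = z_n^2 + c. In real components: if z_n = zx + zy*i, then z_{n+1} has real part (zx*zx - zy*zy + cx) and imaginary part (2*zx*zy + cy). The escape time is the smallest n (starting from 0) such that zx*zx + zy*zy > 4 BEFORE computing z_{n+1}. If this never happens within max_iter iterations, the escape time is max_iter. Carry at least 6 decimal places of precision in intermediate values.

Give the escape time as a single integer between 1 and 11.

z_0 = 0 + 0i, c = 0.3530 + -0.0030i
Iter 1: z = 0.3530 + -0.0030i, |z|^2 = 0.1246
Iter 2: z = 0.4776 + -0.0051i, |z|^2 = 0.2281
Iter 3: z = 0.5811 + -0.0079i, |z|^2 = 0.3377
Iter 4: z = 0.6906 + -0.0122i, |z|^2 = 0.4771
Iter 5: z = 0.8298 + -0.0198i, |z|^2 = 0.6889
Iter 6: z = 1.0411 + -0.0359i, |z|^2 = 1.0852
Iter 7: z = 1.4356 + -0.0777i, |z|^2 = 2.0671
Iter 8: z = 2.4080 + -0.2261i, |z|^2 = 5.8495
Escaped at iteration 8

Answer: 8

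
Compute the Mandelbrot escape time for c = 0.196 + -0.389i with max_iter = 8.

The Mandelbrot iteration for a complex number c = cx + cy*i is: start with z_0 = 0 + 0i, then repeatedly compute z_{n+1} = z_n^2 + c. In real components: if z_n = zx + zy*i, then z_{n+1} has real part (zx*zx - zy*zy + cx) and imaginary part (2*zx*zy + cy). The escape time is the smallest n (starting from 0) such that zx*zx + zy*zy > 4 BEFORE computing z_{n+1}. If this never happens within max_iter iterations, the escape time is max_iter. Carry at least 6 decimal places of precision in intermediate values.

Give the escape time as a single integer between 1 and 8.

z_0 = 0 + 0i, c = 0.1960 + -0.3890i
Iter 1: z = 0.1960 + -0.3890i, |z|^2 = 0.1897
Iter 2: z = 0.0831 + -0.5415i, |z|^2 = 0.3001
Iter 3: z = -0.0903 + -0.4790i, |z|^2 = 0.2376
Iter 4: z = -0.0253 + -0.3025i, |z|^2 = 0.0921
Iter 5: z = 0.1051 + -0.3737i, |z|^2 = 0.1507
Iter 6: z = 0.0674 + -0.4676i, |z|^2 = 0.2232
Iter 7: z = -0.0181 + -0.4520i, |z|^2 = 0.2047

Answer: 8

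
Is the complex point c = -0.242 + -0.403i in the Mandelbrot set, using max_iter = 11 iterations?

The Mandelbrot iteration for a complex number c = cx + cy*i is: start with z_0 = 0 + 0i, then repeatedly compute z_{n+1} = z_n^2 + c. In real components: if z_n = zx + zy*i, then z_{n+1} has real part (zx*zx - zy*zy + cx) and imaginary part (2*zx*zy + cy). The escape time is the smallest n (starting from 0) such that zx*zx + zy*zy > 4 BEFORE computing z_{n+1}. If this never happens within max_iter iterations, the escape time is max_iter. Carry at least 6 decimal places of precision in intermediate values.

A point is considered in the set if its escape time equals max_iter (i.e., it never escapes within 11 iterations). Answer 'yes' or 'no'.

Answer: yes

Derivation:
z_0 = 0 + 0i, c = -0.2420 + -0.4030i
Iter 1: z = -0.2420 + -0.4030i, |z|^2 = 0.2210
Iter 2: z = -0.3458 + -0.2079i, |z|^2 = 0.1629
Iter 3: z = -0.1656 + -0.2592i, |z|^2 = 0.0946
Iter 4: z = -0.2817 + -0.3171i, |z|^2 = 0.1800
Iter 5: z = -0.2632 + -0.2243i, |z|^2 = 0.1196
Iter 6: z = -0.2230 + -0.2849i, |z|^2 = 0.1309
Iter 7: z = -0.2734 + -0.2759i, |z|^2 = 0.1509
Iter 8: z = -0.2434 + -0.2521i, |z|^2 = 0.1228
Iter 9: z = -0.2463 + -0.2803i, |z|^2 = 0.1392
Iter 10: z = -0.2599 + -0.2649i, |z|^2 = 0.1377
Did not escape in 11 iterations → in set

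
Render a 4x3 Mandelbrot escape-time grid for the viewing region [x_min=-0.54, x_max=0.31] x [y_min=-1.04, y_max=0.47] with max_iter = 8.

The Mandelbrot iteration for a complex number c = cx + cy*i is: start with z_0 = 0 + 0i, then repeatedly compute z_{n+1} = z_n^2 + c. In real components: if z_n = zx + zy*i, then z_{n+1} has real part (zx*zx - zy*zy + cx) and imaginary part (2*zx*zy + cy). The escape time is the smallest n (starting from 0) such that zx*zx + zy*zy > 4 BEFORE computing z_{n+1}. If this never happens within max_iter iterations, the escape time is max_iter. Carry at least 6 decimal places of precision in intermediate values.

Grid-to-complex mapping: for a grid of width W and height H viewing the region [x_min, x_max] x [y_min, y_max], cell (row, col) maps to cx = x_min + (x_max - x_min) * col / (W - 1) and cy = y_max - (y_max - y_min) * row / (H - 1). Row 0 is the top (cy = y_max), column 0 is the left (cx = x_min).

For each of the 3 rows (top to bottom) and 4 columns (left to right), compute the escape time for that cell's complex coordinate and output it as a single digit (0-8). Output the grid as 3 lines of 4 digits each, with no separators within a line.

Answer: 8888
8888
4653

Derivation:
(row=0, col=0): c = -0.5400 + 0.4700i → escape time 8
(row=0, col=1): c = -0.2567 + 0.4700i → escape time 8
(row=0, col=2): c = 0.0267 + 0.4700i → escape time 8
(row=0, col=3): c = 0.3100 + 0.4700i → escape time 8
(row=1, col=0): c = -0.5400 + -0.2850i → escape time 8
(row=1, col=1): c = -0.2567 + -0.2850i → escape time 8
(row=1, col=2): c = 0.0267 + -0.2850i → escape time 8
(row=1, col=3): c = 0.3100 + -0.2850i → escape time 8
(row=2, col=0): c = -0.5400 + -1.0400i → escape time 4
(row=2, col=1): c = -0.2567 + -1.0400i → escape time 6
(row=2, col=2): c = 0.0267 + -1.0400i → escape time 5
(row=2, col=3): c = 0.3100 + -1.0400i → escape time 3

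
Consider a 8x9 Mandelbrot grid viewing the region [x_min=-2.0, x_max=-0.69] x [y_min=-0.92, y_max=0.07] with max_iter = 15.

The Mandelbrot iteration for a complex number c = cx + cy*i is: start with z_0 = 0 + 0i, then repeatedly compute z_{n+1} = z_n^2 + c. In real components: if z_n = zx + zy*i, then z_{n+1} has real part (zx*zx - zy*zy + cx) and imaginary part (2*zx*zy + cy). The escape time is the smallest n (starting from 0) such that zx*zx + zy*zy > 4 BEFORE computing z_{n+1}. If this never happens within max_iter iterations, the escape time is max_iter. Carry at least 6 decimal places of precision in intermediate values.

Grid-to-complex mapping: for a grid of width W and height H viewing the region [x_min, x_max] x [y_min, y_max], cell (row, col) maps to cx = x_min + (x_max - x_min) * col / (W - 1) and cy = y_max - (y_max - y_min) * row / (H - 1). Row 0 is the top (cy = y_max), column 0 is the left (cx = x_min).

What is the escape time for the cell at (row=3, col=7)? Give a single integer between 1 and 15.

z_0 = 0 + 0i, c = -0.6900 + -0.3012i
Iter 1: z = -0.6900 + -0.3012i, |z|^2 = 0.5669
Iter 2: z = -0.3047 + 0.1145i, |z|^2 = 0.1059
Iter 3: z = -0.6103 + -0.3710i, |z|^2 = 0.5101
Iter 4: z = -0.4552 + 0.1516i, |z|^2 = 0.2302
Iter 5: z = -0.5058 + -0.4392i, |z|^2 = 0.4488
Iter 6: z = -0.6271 + 0.1431i, |z|^2 = 0.4138
Iter 7: z = -0.3172 + -0.4807i, |z|^2 = 0.3317
Iter 8: z = -0.8205 + 0.0037i, |z|^2 = 0.6732
Iter 9: z = -0.0168 + -0.3073i, |z|^2 = 0.0947
Iter 10: z = -0.7842 + -0.2909i, |z|^2 = 0.6995
Iter 11: z = -0.1597 + 0.1550i, |z|^2 = 0.0495
Iter 12: z = -0.6885 + -0.3508i, |z|^2 = 0.5971
Iter 13: z = -0.3390 + 0.1817i, |z|^2 = 0.1479
Iter 14: z = -0.6081 + -0.4245i, |z|^2 = 0.5500

Answer: 15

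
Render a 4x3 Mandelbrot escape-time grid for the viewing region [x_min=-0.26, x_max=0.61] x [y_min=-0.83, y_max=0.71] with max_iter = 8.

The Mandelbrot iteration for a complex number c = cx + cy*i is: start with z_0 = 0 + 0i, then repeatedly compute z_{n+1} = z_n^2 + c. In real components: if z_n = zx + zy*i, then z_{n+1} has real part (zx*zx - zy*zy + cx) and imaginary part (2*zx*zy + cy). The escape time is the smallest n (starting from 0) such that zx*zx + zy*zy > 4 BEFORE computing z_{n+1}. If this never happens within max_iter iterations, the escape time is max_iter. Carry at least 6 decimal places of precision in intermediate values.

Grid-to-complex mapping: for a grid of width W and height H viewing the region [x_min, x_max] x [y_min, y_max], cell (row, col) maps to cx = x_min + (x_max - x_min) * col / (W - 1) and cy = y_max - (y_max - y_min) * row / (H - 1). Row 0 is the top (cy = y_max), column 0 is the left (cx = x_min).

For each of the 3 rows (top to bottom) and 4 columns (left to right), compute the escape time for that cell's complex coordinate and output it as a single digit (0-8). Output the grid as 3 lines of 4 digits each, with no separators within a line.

(row=0, col=0): c = -0.2600 + 0.7100i → escape time 8
(row=0, col=1): c = 0.0300 + 0.7100i → escape time 8
(row=0, col=2): c = 0.3200 + 0.7100i → escape time 6
(row=0, col=3): c = 0.6100 + 0.7100i → escape time 3
(row=1, col=0): c = -0.2600 + -0.0600i → escape time 8
(row=1, col=1): c = 0.0300 + -0.0600i → escape time 8
(row=1, col=2): c = 0.3200 + -0.0600i → escape time 8
(row=1, col=3): c = 0.6100 + -0.0600i → escape time 4
(row=2, col=0): c = -0.2600 + -0.8300i → escape time 8
(row=2, col=1): c = 0.0300 + -0.8300i → escape time 8
(row=2, col=2): c = 0.3200 + -0.8300i → escape time 4
(row=2, col=3): c = 0.6100 + -0.8300i → escape time 3

Answer: 8863
8884
8843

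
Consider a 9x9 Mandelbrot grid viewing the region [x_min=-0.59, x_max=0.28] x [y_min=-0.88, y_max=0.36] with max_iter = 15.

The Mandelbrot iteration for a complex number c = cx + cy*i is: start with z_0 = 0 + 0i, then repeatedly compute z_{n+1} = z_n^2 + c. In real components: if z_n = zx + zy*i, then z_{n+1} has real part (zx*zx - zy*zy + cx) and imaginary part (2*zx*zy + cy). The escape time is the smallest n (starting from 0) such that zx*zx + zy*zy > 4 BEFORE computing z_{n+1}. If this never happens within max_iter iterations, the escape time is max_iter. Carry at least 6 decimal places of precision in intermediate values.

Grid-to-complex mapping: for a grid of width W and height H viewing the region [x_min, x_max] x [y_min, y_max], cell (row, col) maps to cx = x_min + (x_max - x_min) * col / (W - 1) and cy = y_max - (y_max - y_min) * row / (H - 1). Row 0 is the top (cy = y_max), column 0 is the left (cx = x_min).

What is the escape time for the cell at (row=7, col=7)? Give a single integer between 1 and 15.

Answer: 6

Derivation:
z_0 = 0 + 0i, c = 0.1713 + -0.7250i
Iter 1: z = 0.1713 + -0.7250i, |z|^2 = 0.5550
Iter 2: z = -0.3250 + -0.9733i, |z|^2 = 1.0530
Iter 3: z = -0.6704 + -0.0923i, |z|^2 = 0.4580
Iter 4: z = 0.6122 + -0.6013i, |z|^2 = 0.7364
Iter 5: z = 0.1845 + -1.4613i, |z|^2 = 2.1693
Iter 6: z = -1.9300 + -1.2642i, |z|^2 = 5.3230
Escaped at iteration 6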